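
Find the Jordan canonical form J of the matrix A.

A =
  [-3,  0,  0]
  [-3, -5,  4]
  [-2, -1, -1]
J_3(-3)

The characteristic polynomial is
  det(x·I − A) = x^3 + 9*x^2 + 27*x + 27 = (x + 3)^3

Eigenvalues and multiplicities (the geometric multiplicity of λ is n − rank(A − λI), which equals the number of Jordan blocks for λ):
  λ = -3: algebraic multiplicity = 3, geometric multiplicity = 1

Determining the block sizes for each eigenvalue:
  λ = -3: one block (gm = 1), so the single block has size am = 3 → block sizes [3]

Assembling the blocks gives a Jordan form
J =
  [-3,  1,  0]
  [ 0, -3,  1]
  [ 0,  0, -3]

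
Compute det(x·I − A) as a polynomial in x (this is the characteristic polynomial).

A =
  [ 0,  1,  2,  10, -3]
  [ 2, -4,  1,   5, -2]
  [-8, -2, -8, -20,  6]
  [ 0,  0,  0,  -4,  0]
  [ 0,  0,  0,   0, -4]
x^5 + 20*x^4 + 160*x^3 + 640*x^2 + 1280*x + 1024

Expanding det(x·I − A) (e.g. by cofactor expansion or by noting that A is similar to its Jordan form J, which has the same characteristic polynomial as A) gives
  χ_A(x) = x^5 + 20*x^4 + 160*x^3 + 640*x^2 + 1280*x + 1024
which factors as (x + 4)^5. The eigenvalues (with algebraic multiplicities) are λ = -4 with multiplicity 5.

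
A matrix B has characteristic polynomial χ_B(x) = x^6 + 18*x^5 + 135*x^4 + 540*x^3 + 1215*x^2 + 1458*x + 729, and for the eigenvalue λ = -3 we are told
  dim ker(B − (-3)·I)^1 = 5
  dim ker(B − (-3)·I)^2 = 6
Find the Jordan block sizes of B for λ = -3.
Block sizes for λ = -3: [2, 1, 1, 1, 1]

From the dimensions of kernels of powers, the number of Jordan blocks of size at least j is d_j − d_{j−1} where d_j = dim ker(N^j) (with d_0 = 0). Computing the differences gives [5, 1].
The number of blocks of size exactly k is (#blocks of size ≥ k) − (#blocks of size ≥ k + 1), so the partition is: 4 block(s) of size 1, 1 block(s) of size 2.
In nonincreasing order the block sizes are [2, 1, 1, 1, 1].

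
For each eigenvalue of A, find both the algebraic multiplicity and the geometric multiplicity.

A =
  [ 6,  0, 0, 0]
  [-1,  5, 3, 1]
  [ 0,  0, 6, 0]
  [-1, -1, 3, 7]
λ = 6: alg = 4, geom = 3

Step 1 — factor the characteristic polynomial to read off the algebraic multiplicities:
  χ_A(x) = (x - 6)^4

Step 2 — compute geometric multiplicities via the rank-nullity identity g(λ) = n − rank(A − λI):
  rank(A − (6)·I) = 1, so dim ker(A − (6)·I) = n − 1 = 3

Summary:
  λ = 6: algebraic multiplicity = 4, geometric multiplicity = 3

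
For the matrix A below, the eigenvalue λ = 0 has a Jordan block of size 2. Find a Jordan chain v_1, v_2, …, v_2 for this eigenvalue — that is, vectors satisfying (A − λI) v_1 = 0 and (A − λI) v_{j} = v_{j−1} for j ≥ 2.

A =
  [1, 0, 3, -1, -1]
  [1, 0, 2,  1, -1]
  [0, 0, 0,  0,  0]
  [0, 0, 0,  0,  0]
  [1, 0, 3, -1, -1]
A Jordan chain for λ = 0 of length 2:
v_1 = (1, 1, 0, 0, 1)ᵀ
v_2 = (1, 0, 0, 0, 0)ᵀ

Let N = A − (0)·I. We want v_2 with N^2 v_2 = 0 but N^1 v_2 ≠ 0; then v_{j-1} := N · v_j for j = 2, …, 2.

Pick v_2 = (1, 0, 0, 0, 0)ᵀ.
Then v_1 = N · v_2 = (1, 1, 0, 0, 1)ᵀ.

Sanity check: (A − (0)·I) v_1 = (0, 0, 0, 0, 0)ᵀ = 0. ✓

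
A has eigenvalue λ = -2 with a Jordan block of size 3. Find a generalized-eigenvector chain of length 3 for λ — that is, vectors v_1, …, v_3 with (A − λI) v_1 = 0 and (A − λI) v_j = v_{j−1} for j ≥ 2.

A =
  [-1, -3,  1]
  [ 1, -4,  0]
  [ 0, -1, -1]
A Jordan chain for λ = -2 of length 3:
v_1 = (-2, -1, -1)ᵀ
v_2 = (1, 1, 0)ᵀ
v_3 = (1, 0, 0)ᵀ

Let N = A − (-2)·I. We want v_3 with N^3 v_3 = 0 but N^2 v_3 ≠ 0; then v_{j-1} := N · v_j for j = 3, …, 2.

Pick v_3 = (1, 0, 0)ᵀ.
Then v_2 = N · v_3 = (1, 1, 0)ᵀ.
Then v_1 = N · v_2 = (-2, -1, -1)ᵀ.

Sanity check: (A − (-2)·I) v_1 = (0, 0, 0)ᵀ = 0. ✓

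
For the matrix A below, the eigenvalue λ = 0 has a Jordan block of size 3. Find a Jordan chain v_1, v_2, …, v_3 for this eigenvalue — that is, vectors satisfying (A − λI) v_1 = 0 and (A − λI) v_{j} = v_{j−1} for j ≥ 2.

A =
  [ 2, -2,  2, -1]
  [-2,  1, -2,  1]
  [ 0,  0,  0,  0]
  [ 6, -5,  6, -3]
A Jordan chain for λ = 0 of length 3:
v_1 = (2, 0, 0, 4)ᵀ
v_2 = (2, -2, 0, 6)ᵀ
v_3 = (1, 0, 0, 0)ᵀ

Let N = A − (0)·I. We want v_3 with N^3 v_3 = 0 but N^2 v_3 ≠ 0; then v_{j-1} := N · v_j for j = 3, …, 2.

Pick v_3 = (1, 0, 0, 0)ᵀ.
Then v_2 = N · v_3 = (2, -2, 0, 6)ᵀ.
Then v_1 = N · v_2 = (2, 0, 0, 4)ᵀ.

Sanity check: (A − (0)·I) v_1 = (0, 0, 0, 0)ᵀ = 0. ✓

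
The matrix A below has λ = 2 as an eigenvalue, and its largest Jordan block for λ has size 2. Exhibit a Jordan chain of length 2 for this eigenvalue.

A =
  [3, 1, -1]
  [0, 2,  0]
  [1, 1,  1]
A Jordan chain for λ = 2 of length 2:
v_1 = (1, 0, 1)ᵀ
v_2 = (1, 0, 0)ᵀ

Let N = A − (2)·I. We want v_2 with N^2 v_2 = 0 but N^1 v_2 ≠ 0; then v_{j-1} := N · v_j for j = 2, …, 2.

Pick v_2 = (1, 0, 0)ᵀ.
Then v_1 = N · v_2 = (1, 0, 1)ᵀ.

Sanity check: (A − (2)·I) v_1 = (0, 0, 0)ᵀ = 0. ✓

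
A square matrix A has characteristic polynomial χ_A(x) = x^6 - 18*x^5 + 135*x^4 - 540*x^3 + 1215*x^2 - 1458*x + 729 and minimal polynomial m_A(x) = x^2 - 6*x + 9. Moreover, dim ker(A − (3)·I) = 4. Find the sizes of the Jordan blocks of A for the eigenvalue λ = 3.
Block sizes for λ = 3: [2, 2, 1, 1]

Step 1 — from the characteristic polynomial, algebraic multiplicity of λ = 3 is 6. From dim ker(A − (3)·I) = 4, there are exactly 4 Jordan blocks for λ = 3.
Step 2 — from the minimal polynomial, the factor (x − 3)^2 tells us the largest block for λ = 3 has size 2.
Step 3 — with total size 6, 4 blocks, and largest block 2, the block sizes (in nonincreasing order) are [2, 2, 1, 1].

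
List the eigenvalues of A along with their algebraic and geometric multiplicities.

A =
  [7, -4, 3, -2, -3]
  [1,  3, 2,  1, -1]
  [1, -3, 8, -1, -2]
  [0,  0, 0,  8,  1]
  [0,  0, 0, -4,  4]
λ = 6: alg = 5, geom = 2

Step 1 — factor the characteristic polynomial to read off the algebraic multiplicities:
  χ_A(x) = (x - 6)^5

Step 2 — compute geometric multiplicities via the rank-nullity identity g(λ) = n − rank(A − λI):
  rank(A − (6)·I) = 3, so dim ker(A − (6)·I) = n − 3 = 2

Summary:
  λ = 6: algebraic multiplicity = 5, geometric multiplicity = 2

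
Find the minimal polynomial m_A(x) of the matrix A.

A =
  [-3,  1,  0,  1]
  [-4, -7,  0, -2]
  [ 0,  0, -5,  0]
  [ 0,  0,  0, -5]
x^2 + 10*x + 25

The characteristic polynomial is χ_A(x) = (x + 5)^4, so the eigenvalues are known. The minimal polynomial is
  m_A(x) = Π_λ (x − λ)^{k_λ}
where k_λ is the size of the *largest* Jordan block for λ (equivalently, the smallest k with (A − λI)^k v = 0 for every generalised eigenvector v of λ).

  λ = -5: largest Jordan block has size 2, contributing (x + 5)^2

So m_A(x) = (x + 5)^2 = x^2 + 10*x + 25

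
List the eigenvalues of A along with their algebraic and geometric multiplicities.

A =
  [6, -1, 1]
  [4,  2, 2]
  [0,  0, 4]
λ = 4: alg = 3, geom = 2

Step 1 — factor the characteristic polynomial to read off the algebraic multiplicities:
  χ_A(x) = (x - 4)^3

Step 2 — compute geometric multiplicities via the rank-nullity identity g(λ) = n − rank(A − λI):
  rank(A − (4)·I) = 1, so dim ker(A − (4)·I) = n − 1 = 2

Summary:
  λ = 4: algebraic multiplicity = 3, geometric multiplicity = 2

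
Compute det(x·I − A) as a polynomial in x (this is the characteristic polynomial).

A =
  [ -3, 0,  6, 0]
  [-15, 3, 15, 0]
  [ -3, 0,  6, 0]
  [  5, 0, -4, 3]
x^4 - 9*x^3 + 27*x^2 - 27*x

Expanding det(x·I − A) (e.g. by cofactor expansion or by noting that A is similar to its Jordan form J, which has the same characteristic polynomial as A) gives
  χ_A(x) = x^4 - 9*x^3 + 27*x^2 - 27*x
which factors as x*(x - 3)^3. The eigenvalues (with algebraic multiplicities) are λ = 0 with multiplicity 1, λ = 3 with multiplicity 3.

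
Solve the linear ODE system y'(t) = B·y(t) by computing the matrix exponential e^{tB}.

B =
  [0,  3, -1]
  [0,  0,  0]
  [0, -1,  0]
e^{tB} =
  [1, t^2/2 + 3*t, -t]
  [0, 1, 0]
  [0, -t, 1]

Strategy: write B = P · J · P⁻¹ where J is a Jordan canonical form, so e^{tB} = P · e^{tJ} · P⁻¹, and e^{tJ} can be computed block-by-block.

B has Jordan form
J =
  [0, 1, 0]
  [0, 0, 1]
  [0, 0, 0]
(up to reordering of blocks).

Per-block formulas:
  For a 3×3 Jordan block J_3(0): exp(t · J_3(0)) = e^(0t)·(I + t·N + (t^2/2)·N^2), where N is the 3×3 nilpotent shift.

After assembling e^{tJ} and conjugating by P, we get:

e^{tB} =
  [1, t^2/2 + 3*t, -t]
  [0, 1, 0]
  [0, -t, 1]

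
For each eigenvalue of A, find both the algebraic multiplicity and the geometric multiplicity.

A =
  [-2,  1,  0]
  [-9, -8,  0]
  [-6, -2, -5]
λ = -5: alg = 3, geom = 2

Step 1 — factor the characteristic polynomial to read off the algebraic multiplicities:
  χ_A(x) = (x + 5)^3

Step 2 — compute geometric multiplicities via the rank-nullity identity g(λ) = n − rank(A − λI):
  rank(A − (-5)·I) = 1, so dim ker(A − (-5)·I) = n − 1 = 2

Summary:
  λ = -5: algebraic multiplicity = 3, geometric multiplicity = 2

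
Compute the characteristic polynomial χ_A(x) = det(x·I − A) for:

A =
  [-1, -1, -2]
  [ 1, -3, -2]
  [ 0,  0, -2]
x^3 + 6*x^2 + 12*x + 8

Expanding det(x·I − A) (e.g. by cofactor expansion or by noting that A is similar to its Jordan form J, which has the same characteristic polynomial as A) gives
  χ_A(x) = x^3 + 6*x^2 + 12*x + 8
which factors as (x + 2)^3. The eigenvalues (with algebraic multiplicities) are λ = -2 with multiplicity 3.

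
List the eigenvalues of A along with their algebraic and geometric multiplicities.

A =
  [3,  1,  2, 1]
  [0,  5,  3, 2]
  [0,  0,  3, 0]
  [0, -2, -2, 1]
λ = 3: alg = 4, geom = 2

Step 1 — factor the characteristic polynomial to read off the algebraic multiplicities:
  χ_A(x) = (x - 3)^4

Step 2 — compute geometric multiplicities via the rank-nullity identity g(λ) = n − rank(A − λI):
  rank(A − (3)·I) = 2, so dim ker(A − (3)·I) = n − 2 = 2

Summary:
  λ = 3: algebraic multiplicity = 4, geometric multiplicity = 2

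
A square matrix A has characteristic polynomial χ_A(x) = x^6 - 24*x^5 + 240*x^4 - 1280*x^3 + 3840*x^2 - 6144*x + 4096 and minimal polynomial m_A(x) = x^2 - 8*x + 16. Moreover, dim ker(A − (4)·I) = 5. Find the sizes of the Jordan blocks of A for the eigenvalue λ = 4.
Block sizes for λ = 4: [2, 1, 1, 1, 1]

Step 1 — from the characteristic polynomial, algebraic multiplicity of λ = 4 is 6. From dim ker(A − (4)·I) = 5, there are exactly 5 Jordan blocks for λ = 4.
Step 2 — from the minimal polynomial, the factor (x − 4)^2 tells us the largest block for λ = 4 has size 2.
Step 3 — with total size 6, 5 blocks, and largest block 2, the block sizes (in nonincreasing order) are [2, 1, 1, 1, 1].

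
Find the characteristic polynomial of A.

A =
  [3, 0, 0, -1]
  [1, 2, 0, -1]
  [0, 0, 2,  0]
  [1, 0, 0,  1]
x^4 - 8*x^3 + 24*x^2 - 32*x + 16

Expanding det(x·I − A) (e.g. by cofactor expansion or by noting that A is similar to its Jordan form J, which has the same characteristic polynomial as A) gives
  χ_A(x) = x^4 - 8*x^3 + 24*x^2 - 32*x + 16
which factors as (x - 2)^4. The eigenvalues (with algebraic multiplicities) are λ = 2 with multiplicity 4.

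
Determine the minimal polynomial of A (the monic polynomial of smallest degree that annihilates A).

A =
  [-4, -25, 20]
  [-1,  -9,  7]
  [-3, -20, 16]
x^3 - 3*x^2 + 3*x - 1

The characteristic polynomial is χ_A(x) = (x - 1)^3, so the eigenvalues are known. The minimal polynomial is
  m_A(x) = Π_λ (x − λ)^{k_λ}
where k_λ is the size of the *largest* Jordan block for λ (equivalently, the smallest k with (A − λI)^k v = 0 for every generalised eigenvector v of λ).

  λ = 1: largest Jordan block has size 3, contributing (x − 1)^3

So m_A(x) = (x - 1)^3 = x^3 - 3*x^2 + 3*x - 1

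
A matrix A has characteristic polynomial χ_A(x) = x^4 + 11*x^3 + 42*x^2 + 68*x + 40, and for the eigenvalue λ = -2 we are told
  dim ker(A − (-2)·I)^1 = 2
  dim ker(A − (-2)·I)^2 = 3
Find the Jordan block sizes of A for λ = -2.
Block sizes for λ = -2: [2, 1]

From the dimensions of kernels of powers, the number of Jordan blocks of size at least j is d_j − d_{j−1} where d_j = dim ker(N^j) (with d_0 = 0). Computing the differences gives [2, 1].
The number of blocks of size exactly k is (#blocks of size ≥ k) − (#blocks of size ≥ k + 1), so the partition is: 1 block(s) of size 1, 1 block(s) of size 2.
In nonincreasing order the block sizes are [2, 1].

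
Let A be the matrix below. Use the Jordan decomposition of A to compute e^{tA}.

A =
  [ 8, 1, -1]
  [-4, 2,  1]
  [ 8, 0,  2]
e^{tA} =
  [2*t^2*exp(4*t) + 4*t*exp(4*t) + exp(4*t), t^2*exp(4*t) + t*exp(4*t), -t^2*exp(4*t)/2 - t*exp(4*t)]
  [-4*t*exp(4*t), -2*t*exp(4*t) + exp(4*t), t*exp(4*t)]
  [8*t^2*exp(4*t) + 8*t*exp(4*t), 4*t^2*exp(4*t), -2*t^2*exp(4*t) - 2*t*exp(4*t) + exp(4*t)]

Strategy: write A = P · J · P⁻¹ where J is a Jordan canonical form, so e^{tA} = P · e^{tJ} · P⁻¹, and e^{tJ} can be computed block-by-block.

A has Jordan form
J =
  [4, 1, 0]
  [0, 4, 1]
  [0, 0, 4]
(up to reordering of blocks).

Per-block formulas:
  For a 3×3 Jordan block J_3(4): exp(t · J_3(4)) = e^(4t)·(I + t·N + (t^2/2)·N^2), where N is the 3×3 nilpotent shift.

After assembling e^{tJ} and conjugating by P, we get:

e^{tA} =
  [2*t^2*exp(4*t) + 4*t*exp(4*t) + exp(4*t), t^2*exp(4*t) + t*exp(4*t), -t^2*exp(4*t)/2 - t*exp(4*t)]
  [-4*t*exp(4*t), -2*t*exp(4*t) + exp(4*t), t*exp(4*t)]
  [8*t^2*exp(4*t) + 8*t*exp(4*t), 4*t^2*exp(4*t), -2*t^2*exp(4*t) - 2*t*exp(4*t) + exp(4*t)]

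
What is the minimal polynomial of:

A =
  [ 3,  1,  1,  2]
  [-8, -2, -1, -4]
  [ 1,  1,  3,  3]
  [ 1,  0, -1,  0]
x^3 - 3*x^2 + 3*x - 1

The characteristic polynomial is χ_A(x) = (x - 1)^4, so the eigenvalues are known. The minimal polynomial is
  m_A(x) = Π_λ (x − λ)^{k_λ}
where k_λ is the size of the *largest* Jordan block for λ (equivalently, the smallest k with (A − λI)^k v = 0 for every generalised eigenvector v of λ).

  λ = 1: largest Jordan block has size 3, contributing (x − 1)^3

So m_A(x) = (x - 1)^3 = x^3 - 3*x^2 + 3*x - 1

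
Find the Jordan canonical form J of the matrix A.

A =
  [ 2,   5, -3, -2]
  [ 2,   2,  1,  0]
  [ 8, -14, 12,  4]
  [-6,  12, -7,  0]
J_3(4) ⊕ J_1(4)

The characteristic polynomial is
  det(x·I − A) = x^4 - 16*x^3 + 96*x^2 - 256*x + 256 = (x - 4)^4

Eigenvalues and multiplicities (the geometric multiplicity of λ is n − rank(A − λI), which equals the number of Jordan blocks for λ):
  λ = 4: algebraic multiplicity = 4, geometric multiplicity = 2

Determining the block sizes for each eigenvalue:
  λ = 4: with am = 4 and gm = 2, the partition is not yet determined (e.g. several partitions of 4 into 2 parts exist). Let N = A − (4)·I. Computing rank(N^1) = 2, rank(N^2) = 1, rank(N^3) = 0; the number of blocks of size ≥ j is rank(N^{j−1}) − rank(N^j), giving [2, 1, 1]. So we have 1 block(s) of size 3, 1 block(s) of size 1 → block sizes [3, 1]

Assembling the blocks gives a Jordan form
J =
  [4, 1, 0, 0]
  [0, 4, 1, 0]
  [0, 0, 4, 0]
  [0, 0, 0, 4]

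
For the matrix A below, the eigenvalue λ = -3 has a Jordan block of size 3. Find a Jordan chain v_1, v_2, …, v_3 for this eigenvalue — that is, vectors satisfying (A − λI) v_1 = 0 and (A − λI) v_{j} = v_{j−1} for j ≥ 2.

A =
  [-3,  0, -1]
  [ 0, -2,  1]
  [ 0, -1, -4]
A Jordan chain for λ = -3 of length 3:
v_1 = (1, 0, 0)ᵀ
v_2 = (0, 1, -1)ᵀ
v_3 = (0, 1, 0)ᵀ

Let N = A − (-3)·I. We want v_3 with N^3 v_3 = 0 but N^2 v_3 ≠ 0; then v_{j-1} := N · v_j for j = 3, …, 2.

Pick v_3 = (0, 1, 0)ᵀ.
Then v_2 = N · v_3 = (0, 1, -1)ᵀ.
Then v_1 = N · v_2 = (1, 0, 0)ᵀ.

Sanity check: (A − (-3)·I) v_1 = (0, 0, 0)ᵀ = 0. ✓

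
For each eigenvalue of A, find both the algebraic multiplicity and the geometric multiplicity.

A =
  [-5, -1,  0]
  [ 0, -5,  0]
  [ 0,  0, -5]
λ = -5: alg = 3, geom = 2

Step 1 — factor the characteristic polynomial to read off the algebraic multiplicities:
  χ_A(x) = (x + 5)^3

Step 2 — compute geometric multiplicities via the rank-nullity identity g(λ) = n − rank(A − λI):
  rank(A − (-5)·I) = 1, so dim ker(A − (-5)·I) = n − 1 = 2

Summary:
  λ = -5: algebraic multiplicity = 3, geometric multiplicity = 2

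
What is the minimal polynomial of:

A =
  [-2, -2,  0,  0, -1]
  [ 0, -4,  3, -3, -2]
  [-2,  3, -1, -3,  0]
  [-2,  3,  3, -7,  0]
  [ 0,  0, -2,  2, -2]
x^5 + 16*x^4 + 100*x^3 + 304*x^2 + 448*x + 256

The characteristic polynomial is χ_A(x) = (x + 2)^2*(x + 4)^3, so the eigenvalues are known. The minimal polynomial is
  m_A(x) = Π_λ (x − λ)^{k_λ}
where k_λ is the size of the *largest* Jordan block for λ (equivalently, the smallest k with (A − λI)^k v = 0 for every generalised eigenvector v of λ).

  λ = -4: largest Jordan block has size 3, contributing (x + 4)^3
  λ = -2: largest Jordan block has size 2, contributing (x + 2)^2

So m_A(x) = (x + 2)^2*(x + 4)^3 = x^5 + 16*x^4 + 100*x^3 + 304*x^2 + 448*x + 256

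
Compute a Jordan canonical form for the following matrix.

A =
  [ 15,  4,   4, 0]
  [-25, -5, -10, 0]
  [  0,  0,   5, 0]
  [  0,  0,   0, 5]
J_2(5) ⊕ J_1(5) ⊕ J_1(5)

The characteristic polynomial is
  det(x·I − A) = x^4 - 20*x^3 + 150*x^2 - 500*x + 625 = (x - 5)^4

Eigenvalues and multiplicities (the geometric multiplicity of λ is n − rank(A − λI), which equals the number of Jordan blocks for λ):
  λ = 5: algebraic multiplicity = 4, geometric multiplicity = 3

Determining the block sizes for each eigenvalue:
  λ = 5: 3 blocks summing to 4 forces exactly one block of size 2 and the rest size 1 → block sizes [2, 1, 1]

Assembling the blocks gives a Jordan form
J =
  [5, 1, 0, 0]
  [0, 5, 0, 0]
  [0, 0, 5, 0]
  [0, 0, 0, 5]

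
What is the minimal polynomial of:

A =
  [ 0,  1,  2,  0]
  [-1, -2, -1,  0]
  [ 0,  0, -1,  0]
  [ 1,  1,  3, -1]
x^3 + 3*x^2 + 3*x + 1

The characteristic polynomial is χ_A(x) = (x + 1)^4, so the eigenvalues are known. The minimal polynomial is
  m_A(x) = Π_λ (x − λ)^{k_λ}
where k_λ is the size of the *largest* Jordan block for λ (equivalently, the smallest k with (A − λI)^k v = 0 for every generalised eigenvector v of λ).

  λ = -1: largest Jordan block has size 3, contributing (x + 1)^3

So m_A(x) = (x + 1)^3 = x^3 + 3*x^2 + 3*x + 1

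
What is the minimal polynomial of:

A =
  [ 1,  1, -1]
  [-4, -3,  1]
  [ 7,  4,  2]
x^3

The characteristic polynomial is χ_A(x) = x^3, so the eigenvalues are known. The minimal polynomial is
  m_A(x) = Π_λ (x − λ)^{k_λ}
where k_λ is the size of the *largest* Jordan block for λ (equivalently, the smallest k with (A − λI)^k v = 0 for every generalised eigenvector v of λ).

  λ = 0: largest Jordan block has size 3, contributing (x − 0)^3

So m_A(x) = x^3 = x^3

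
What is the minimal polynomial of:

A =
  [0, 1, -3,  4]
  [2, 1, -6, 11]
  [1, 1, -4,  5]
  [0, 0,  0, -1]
x^2 + 2*x + 1

The characteristic polynomial is χ_A(x) = (x + 1)^4, so the eigenvalues are known. The minimal polynomial is
  m_A(x) = Π_λ (x − λ)^{k_λ}
where k_λ is the size of the *largest* Jordan block for λ (equivalently, the smallest k with (A − λI)^k v = 0 for every generalised eigenvector v of λ).

  λ = -1: largest Jordan block has size 2, contributing (x + 1)^2

So m_A(x) = (x + 1)^2 = x^2 + 2*x + 1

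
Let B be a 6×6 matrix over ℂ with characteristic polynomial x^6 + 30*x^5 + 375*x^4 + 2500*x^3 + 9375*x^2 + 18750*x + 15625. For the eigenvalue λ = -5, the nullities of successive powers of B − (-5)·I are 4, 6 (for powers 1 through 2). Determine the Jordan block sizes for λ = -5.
Block sizes for λ = -5: [2, 2, 1, 1]

From the dimensions of kernels of powers, the number of Jordan blocks of size at least j is d_j − d_{j−1} where d_j = dim ker(N^j) (with d_0 = 0). Computing the differences gives [4, 2].
The number of blocks of size exactly k is (#blocks of size ≥ k) − (#blocks of size ≥ k + 1), so the partition is: 2 block(s) of size 1, 2 block(s) of size 2.
In nonincreasing order the block sizes are [2, 2, 1, 1].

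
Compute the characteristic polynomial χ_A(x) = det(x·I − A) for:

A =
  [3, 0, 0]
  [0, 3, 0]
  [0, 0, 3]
x^3 - 9*x^2 + 27*x - 27

Expanding det(x·I − A) (e.g. by cofactor expansion or by noting that A is similar to its Jordan form J, which has the same characteristic polynomial as A) gives
  χ_A(x) = x^3 - 9*x^2 + 27*x - 27
which factors as (x - 3)^3. The eigenvalues (with algebraic multiplicities) are λ = 3 with multiplicity 3.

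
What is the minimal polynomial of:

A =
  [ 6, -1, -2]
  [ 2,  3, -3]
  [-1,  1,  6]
x^3 - 15*x^2 + 75*x - 125

The characteristic polynomial is χ_A(x) = (x - 5)^3, so the eigenvalues are known. The minimal polynomial is
  m_A(x) = Π_λ (x − λ)^{k_λ}
where k_λ is the size of the *largest* Jordan block for λ (equivalently, the smallest k with (A − λI)^k v = 0 for every generalised eigenvector v of λ).

  λ = 5: largest Jordan block has size 3, contributing (x − 5)^3

So m_A(x) = (x - 5)^3 = x^3 - 15*x^2 + 75*x - 125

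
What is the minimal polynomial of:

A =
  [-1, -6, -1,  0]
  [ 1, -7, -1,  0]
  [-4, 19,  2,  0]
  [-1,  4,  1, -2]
x^3 + 6*x^2 + 12*x + 8

The characteristic polynomial is χ_A(x) = (x + 2)^4, so the eigenvalues are known. The minimal polynomial is
  m_A(x) = Π_λ (x − λ)^{k_λ}
where k_λ is the size of the *largest* Jordan block for λ (equivalently, the smallest k with (A − λI)^k v = 0 for every generalised eigenvector v of λ).

  λ = -2: largest Jordan block has size 3, contributing (x + 2)^3

So m_A(x) = (x + 2)^3 = x^3 + 6*x^2 + 12*x + 8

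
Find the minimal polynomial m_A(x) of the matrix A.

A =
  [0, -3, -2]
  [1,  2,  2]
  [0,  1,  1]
x^3 - 3*x^2 + 3*x - 1

The characteristic polynomial is χ_A(x) = (x - 1)^3, so the eigenvalues are known. The minimal polynomial is
  m_A(x) = Π_λ (x − λ)^{k_λ}
where k_λ is the size of the *largest* Jordan block for λ (equivalently, the smallest k with (A − λI)^k v = 0 for every generalised eigenvector v of λ).

  λ = 1: largest Jordan block has size 3, contributing (x − 1)^3

So m_A(x) = (x - 1)^3 = x^3 - 3*x^2 + 3*x - 1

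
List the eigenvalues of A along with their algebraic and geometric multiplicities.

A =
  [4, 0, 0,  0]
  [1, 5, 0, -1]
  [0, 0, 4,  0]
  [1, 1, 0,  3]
λ = 4: alg = 4, geom = 3

Step 1 — factor the characteristic polynomial to read off the algebraic multiplicities:
  χ_A(x) = (x - 4)^4

Step 2 — compute geometric multiplicities via the rank-nullity identity g(λ) = n − rank(A − λI):
  rank(A − (4)·I) = 1, so dim ker(A − (4)·I) = n − 1 = 3

Summary:
  λ = 4: algebraic multiplicity = 4, geometric multiplicity = 3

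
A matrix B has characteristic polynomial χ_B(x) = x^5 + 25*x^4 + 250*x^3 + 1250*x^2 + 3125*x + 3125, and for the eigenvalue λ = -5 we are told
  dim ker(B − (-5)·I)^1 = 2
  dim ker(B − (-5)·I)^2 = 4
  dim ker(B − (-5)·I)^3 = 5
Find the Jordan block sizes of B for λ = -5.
Block sizes for λ = -5: [3, 2]

From the dimensions of kernels of powers, the number of Jordan blocks of size at least j is d_j − d_{j−1} where d_j = dim ker(N^j) (with d_0 = 0). Computing the differences gives [2, 2, 1].
The number of blocks of size exactly k is (#blocks of size ≥ k) − (#blocks of size ≥ k + 1), so the partition is: 1 block(s) of size 2, 1 block(s) of size 3.
In nonincreasing order the block sizes are [3, 2].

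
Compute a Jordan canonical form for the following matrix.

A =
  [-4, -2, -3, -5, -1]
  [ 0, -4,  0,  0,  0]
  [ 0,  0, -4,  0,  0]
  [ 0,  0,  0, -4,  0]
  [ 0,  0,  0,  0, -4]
J_2(-4) ⊕ J_1(-4) ⊕ J_1(-4) ⊕ J_1(-4)

The characteristic polynomial is
  det(x·I − A) = x^5 + 20*x^4 + 160*x^3 + 640*x^2 + 1280*x + 1024 = (x + 4)^5

Eigenvalues and multiplicities (the geometric multiplicity of λ is n − rank(A − λI), which equals the number of Jordan blocks for λ):
  λ = -4: algebraic multiplicity = 5, geometric multiplicity = 4

Determining the block sizes for each eigenvalue:
  λ = -4: 4 blocks summing to 5 forces exactly one block of size 2 and the rest size 1 → block sizes [2, 1, 1, 1]

Assembling the blocks gives a Jordan form
J =
  [-4,  1,  0,  0,  0]
  [ 0, -4,  0,  0,  0]
  [ 0,  0, -4,  0,  0]
  [ 0,  0,  0, -4,  0]
  [ 0,  0,  0,  0, -4]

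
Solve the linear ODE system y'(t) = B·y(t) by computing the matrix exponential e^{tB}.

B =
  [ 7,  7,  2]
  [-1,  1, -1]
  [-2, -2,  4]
e^{tB} =
  [-t^2*exp(4*t) + 3*t*exp(4*t) + exp(4*t), -2*t^2*exp(4*t) + 7*t*exp(4*t), -t^2*exp(4*t)/2 + 2*t*exp(4*t)]
  [t^2*exp(4*t) - t*exp(4*t), 2*t^2*exp(4*t) - 3*t*exp(4*t) + exp(4*t), t^2*exp(4*t)/2 - t*exp(4*t)]
  [-2*t^2*exp(4*t) - 2*t*exp(4*t), -4*t^2*exp(4*t) - 2*t*exp(4*t), -t^2*exp(4*t) + exp(4*t)]

Strategy: write B = P · J · P⁻¹ where J is a Jordan canonical form, so e^{tB} = P · e^{tJ} · P⁻¹, and e^{tJ} can be computed block-by-block.

B has Jordan form
J =
  [4, 1, 0]
  [0, 4, 1]
  [0, 0, 4]
(up to reordering of blocks).

Per-block formulas:
  For a 3×3 Jordan block J_3(4): exp(t · J_3(4)) = e^(4t)·(I + t·N + (t^2/2)·N^2), where N is the 3×3 nilpotent shift.

After assembling e^{tJ} and conjugating by P, we get:

e^{tB} =
  [-t^2*exp(4*t) + 3*t*exp(4*t) + exp(4*t), -2*t^2*exp(4*t) + 7*t*exp(4*t), -t^2*exp(4*t)/2 + 2*t*exp(4*t)]
  [t^2*exp(4*t) - t*exp(4*t), 2*t^2*exp(4*t) - 3*t*exp(4*t) + exp(4*t), t^2*exp(4*t)/2 - t*exp(4*t)]
  [-2*t^2*exp(4*t) - 2*t*exp(4*t), -4*t^2*exp(4*t) - 2*t*exp(4*t), -t^2*exp(4*t) + exp(4*t)]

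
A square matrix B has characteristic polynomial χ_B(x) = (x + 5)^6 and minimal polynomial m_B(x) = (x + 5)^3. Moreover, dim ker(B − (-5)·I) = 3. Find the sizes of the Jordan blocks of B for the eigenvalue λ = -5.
Block sizes for λ = -5: [3, 2, 1]

Step 1 — from the characteristic polynomial, algebraic multiplicity of λ = -5 is 6. From dim ker(B − (-5)·I) = 3, there are exactly 3 Jordan blocks for λ = -5.
Step 2 — from the minimal polynomial, the factor (x + 5)^3 tells us the largest block for λ = -5 has size 3.
Step 3 — with total size 6, 3 blocks, and largest block 3, the block sizes (in nonincreasing order) are [3, 2, 1].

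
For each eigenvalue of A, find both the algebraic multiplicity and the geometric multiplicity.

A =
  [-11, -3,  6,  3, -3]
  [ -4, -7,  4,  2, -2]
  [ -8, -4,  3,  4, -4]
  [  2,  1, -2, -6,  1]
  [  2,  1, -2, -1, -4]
λ = -5: alg = 5, geom = 4

Step 1 — factor the characteristic polynomial to read off the algebraic multiplicities:
  χ_A(x) = (x + 5)^5

Step 2 — compute geometric multiplicities via the rank-nullity identity g(λ) = n − rank(A − λI):
  rank(A − (-5)·I) = 1, so dim ker(A − (-5)·I) = n − 1 = 4

Summary:
  λ = -5: algebraic multiplicity = 5, geometric multiplicity = 4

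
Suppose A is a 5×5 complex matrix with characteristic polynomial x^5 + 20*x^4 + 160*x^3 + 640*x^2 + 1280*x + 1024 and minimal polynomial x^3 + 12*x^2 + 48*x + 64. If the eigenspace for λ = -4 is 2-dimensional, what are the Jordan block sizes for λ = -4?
Block sizes for λ = -4: [3, 2]

Step 1 — from the characteristic polynomial, algebraic multiplicity of λ = -4 is 5. From dim ker(A − (-4)·I) = 2, there are exactly 2 Jordan blocks for λ = -4.
Step 2 — from the minimal polynomial, the factor (x + 4)^3 tells us the largest block for λ = -4 has size 3.
Step 3 — with total size 5, 2 blocks, and largest block 3, the block sizes (in nonincreasing order) are [3, 2].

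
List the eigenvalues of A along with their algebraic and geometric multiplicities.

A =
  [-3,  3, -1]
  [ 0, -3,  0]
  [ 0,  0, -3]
λ = -3: alg = 3, geom = 2

Step 1 — factor the characteristic polynomial to read off the algebraic multiplicities:
  χ_A(x) = (x + 3)^3

Step 2 — compute geometric multiplicities via the rank-nullity identity g(λ) = n − rank(A − λI):
  rank(A − (-3)·I) = 1, so dim ker(A − (-3)·I) = n − 1 = 2

Summary:
  λ = -3: algebraic multiplicity = 3, geometric multiplicity = 2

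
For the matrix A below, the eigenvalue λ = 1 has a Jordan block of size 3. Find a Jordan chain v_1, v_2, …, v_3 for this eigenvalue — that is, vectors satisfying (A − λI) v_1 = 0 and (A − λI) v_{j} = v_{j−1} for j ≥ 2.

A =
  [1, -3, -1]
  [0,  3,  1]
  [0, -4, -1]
A Jordan chain for λ = 1 of length 3:
v_1 = (-2, 0, 0)ᵀ
v_2 = (-3, 2, -4)ᵀ
v_3 = (0, 1, 0)ᵀ

Let N = A − (1)·I. We want v_3 with N^3 v_3 = 0 but N^2 v_3 ≠ 0; then v_{j-1} := N · v_j for j = 3, …, 2.

Pick v_3 = (0, 1, 0)ᵀ.
Then v_2 = N · v_3 = (-3, 2, -4)ᵀ.
Then v_1 = N · v_2 = (-2, 0, 0)ᵀ.

Sanity check: (A − (1)·I) v_1 = (0, 0, 0)ᵀ = 0. ✓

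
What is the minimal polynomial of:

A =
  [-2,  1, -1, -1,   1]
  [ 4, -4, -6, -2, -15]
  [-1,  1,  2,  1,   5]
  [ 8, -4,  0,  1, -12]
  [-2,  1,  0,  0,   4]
x^4 - 2*x^2 + 1

The characteristic polynomial is χ_A(x) = (x - 1)^3*(x + 1)^2, so the eigenvalues are known. The minimal polynomial is
  m_A(x) = Π_λ (x − λ)^{k_λ}
where k_λ is the size of the *largest* Jordan block for λ (equivalently, the smallest k with (A − λI)^k v = 0 for every generalised eigenvector v of λ).

  λ = -1: largest Jordan block has size 2, contributing (x + 1)^2
  λ = 1: largest Jordan block has size 2, contributing (x − 1)^2

So m_A(x) = (x - 1)^2*(x + 1)^2 = x^4 - 2*x^2 + 1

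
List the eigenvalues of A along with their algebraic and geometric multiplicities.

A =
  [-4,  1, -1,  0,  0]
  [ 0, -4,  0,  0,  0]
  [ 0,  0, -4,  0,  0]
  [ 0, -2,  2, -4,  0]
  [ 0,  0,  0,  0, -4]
λ = -4: alg = 5, geom = 4

Step 1 — factor the characteristic polynomial to read off the algebraic multiplicities:
  χ_A(x) = (x + 4)^5

Step 2 — compute geometric multiplicities via the rank-nullity identity g(λ) = n − rank(A − λI):
  rank(A − (-4)·I) = 1, so dim ker(A − (-4)·I) = n − 1 = 4

Summary:
  λ = -4: algebraic multiplicity = 5, geometric multiplicity = 4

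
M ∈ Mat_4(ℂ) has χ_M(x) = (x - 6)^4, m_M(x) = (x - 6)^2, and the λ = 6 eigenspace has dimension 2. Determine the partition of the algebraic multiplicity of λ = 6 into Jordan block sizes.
Block sizes for λ = 6: [2, 2]

Step 1 — from the characteristic polynomial, algebraic multiplicity of λ = 6 is 4. From dim ker(M − (6)·I) = 2, there are exactly 2 Jordan blocks for λ = 6.
Step 2 — from the minimal polynomial, the factor (x − 6)^2 tells us the largest block for λ = 6 has size 2.
Step 3 — with total size 4, 2 blocks, and largest block 2, the block sizes (in nonincreasing order) are [2, 2].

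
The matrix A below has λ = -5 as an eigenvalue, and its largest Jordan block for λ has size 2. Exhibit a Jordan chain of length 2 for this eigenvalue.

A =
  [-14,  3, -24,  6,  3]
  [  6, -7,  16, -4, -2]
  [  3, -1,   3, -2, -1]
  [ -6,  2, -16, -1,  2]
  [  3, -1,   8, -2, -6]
A Jordan chain for λ = -5 of length 2:
v_1 = (-9, 6, 3, -6, 3)ᵀ
v_2 = (1, 0, 0, 0, 0)ᵀ

Let N = A − (-5)·I. We want v_2 with N^2 v_2 = 0 but N^1 v_2 ≠ 0; then v_{j-1} := N · v_j for j = 2, …, 2.

Pick v_2 = (1, 0, 0, 0, 0)ᵀ.
Then v_1 = N · v_2 = (-9, 6, 3, -6, 3)ᵀ.

Sanity check: (A − (-5)·I) v_1 = (0, 0, 0, 0, 0)ᵀ = 0. ✓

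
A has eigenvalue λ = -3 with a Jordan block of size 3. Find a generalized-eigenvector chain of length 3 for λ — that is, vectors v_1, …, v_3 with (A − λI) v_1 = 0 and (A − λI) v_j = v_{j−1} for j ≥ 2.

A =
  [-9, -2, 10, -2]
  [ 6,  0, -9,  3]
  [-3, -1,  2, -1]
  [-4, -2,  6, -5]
A Jordan chain for λ = -3 of length 3:
v_1 = (2, -3, 1, 2)ᵀ
v_2 = (-6, 6, -3, -4)ᵀ
v_3 = (1, 0, 0, 0)ᵀ

Let N = A − (-3)·I. We want v_3 with N^3 v_3 = 0 but N^2 v_3 ≠ 0; then v_{j-1} := N · v_j for j = 3, …, 2.

Pick v_3 = (1, 0, 0, 0)ᵀ.
Then v_2 = N · v_3 = (-6, 6, -3, -4)ᵀ.
Then v_1 = N · v_2 = (2, -3, 1, 2)ᵀ.

Sanity check: (A − (-3)·I) v_1 = (0, 0, 0, 0)ᵀ = 0. ✓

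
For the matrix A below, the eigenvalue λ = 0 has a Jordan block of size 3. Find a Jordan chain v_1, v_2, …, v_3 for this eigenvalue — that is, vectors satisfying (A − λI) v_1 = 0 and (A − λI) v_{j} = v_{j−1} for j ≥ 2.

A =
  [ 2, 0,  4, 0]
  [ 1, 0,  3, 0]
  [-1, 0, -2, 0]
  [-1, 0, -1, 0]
A Jordan chain for λ = 0 of length 3:
v_1 = (0, -1, 0, -1)ᵀ
v_2 = (2, 1, -1, -1)ᵀ
v_3 = (1, 0, 0, 0)ᵀ

Let N = A − (0)·I. We want v_3 with N^3 v_3 = 0 but N^2 v_3 ≠ 0; then v_{j-1} := N · v_j for j = 3, …, 2.

Pick v_3 = (1, 0, 0, 0)ᵀ.
Then v_2 = N · v_3 = (2, 1, -1, -1)ᵀ.
Then v_1 = N · v_2 = (0, -1, 0, -1)ᵀ.

Sanity check: (A − (0)·I) v_1 = (0, 0, 0, 0)ᵀ = 0. ✓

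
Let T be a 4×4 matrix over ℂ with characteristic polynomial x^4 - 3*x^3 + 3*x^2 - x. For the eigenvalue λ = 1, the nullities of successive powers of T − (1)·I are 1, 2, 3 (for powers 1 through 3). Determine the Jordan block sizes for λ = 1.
Block sizes for λ = 1: [3]

From the dimensions of kernels of powers, the number of Jordan blocks of size at least j is d_j − d_{j−1} where d_j = dim ker(N^j) (with d_0 = 0). Computing the differences gives [1, 1, 1].
The number of blocks of size exactly k is (#blocks of size ≥ k) − (#blocks of size ≥ k + 1), so the partition is: 1 block(s) of size 3.
In nonincreasing order the block sizes are [3].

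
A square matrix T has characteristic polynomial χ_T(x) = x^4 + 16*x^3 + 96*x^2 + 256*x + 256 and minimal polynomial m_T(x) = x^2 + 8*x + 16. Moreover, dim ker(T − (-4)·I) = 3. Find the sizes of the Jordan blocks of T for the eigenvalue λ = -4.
Block sizes for λ = -4: [2, 1, 1]

Step 1 — from the characteristic polynomial, algebraic multiplicity of λ = -4 is 4. From dim ker(T − (-4)·I) = 3, there are exactly 3 Jordan blocks for λ = -4.
Step 2 — from the minimal polynomial, the factor (x + 4)^2 tells us the largest block for λ = -4 has size 2.
Step 3 — with total size 4, 3 blocks, and largest block 2, the block sizes (in nonincreasing order) are [2, 1, 1].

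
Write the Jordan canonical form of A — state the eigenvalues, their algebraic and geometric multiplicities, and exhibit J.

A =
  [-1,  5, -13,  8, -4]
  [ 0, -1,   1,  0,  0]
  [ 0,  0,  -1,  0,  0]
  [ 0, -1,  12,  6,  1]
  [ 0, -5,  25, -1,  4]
J_3(-1) ⊕ J_2(5)

The characteristic polynomial is
  det(x·I − A) = x^5 - 7*x^4 - 2*x^3 + 46*x^2 + 65*x + 25 = (x - 5)^2*(x + 1)^3

Eigenvalues and multiplicities (the geometric multiplicity of λ is n − rank(A − λI), which equals the number of Jordan blocks for λ):
  λ = -1: algebraic multiplicity = 3, geometric multiplicity = 1
  λ = 5: algebraic multiplicity = 2, geometric multiplicity = 1

Determining the block sizes for each eigenvalue:
  λ = -1: one block (gm = 1), so the single block has size am = 3 → block sizes [3]
  λ = 5: one block (gm = 1), so the single block has size am = 2 → block sizes [2]

Assembling the blocks gives a Jordan form
J =
  [-1,  1,  0, 0, 0]
  [ 0, -1,  1, 0, 0]
  [ 0,  0, -1, 0, 0]
  [ 0,  0,  0, 5, 1]
  [ 0,  0,  0, 0, 5]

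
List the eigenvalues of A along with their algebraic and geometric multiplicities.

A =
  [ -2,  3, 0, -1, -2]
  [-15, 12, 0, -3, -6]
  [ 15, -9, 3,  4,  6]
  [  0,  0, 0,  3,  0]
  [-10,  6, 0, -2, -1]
λ = 3: alg = 5, geom = 3

Step 1 — factor the characteristic polynomial to read off the algebraic multiplicities:
  χ_A(x) = (x - 3)^5

Step 2 — compute geometric multiplicities via the rank-nullity identity g(λ) = n − rank(A − λI):
  rank(A − (3)·I) = 2, so dim ker(A − (3)·I) = n − 2 = 3

Summary:
  λ = 3: algebraic multiplicity = 5, geometric multiplicity = 3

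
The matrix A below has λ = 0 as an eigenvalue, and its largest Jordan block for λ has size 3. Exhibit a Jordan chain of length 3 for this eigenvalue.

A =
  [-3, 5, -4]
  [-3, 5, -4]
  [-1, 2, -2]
A Jordan chain for λ = 0 of length 3:
v_1 = (-2, -2, -1)ᵀ
v_2 = (-3, -3, -1)ᵀ
v_3 = (1, 0, 0)ᵀ

Let N = A − (0)·I. We want v_3 with N^3 v_3 = 0 but N^2 v_3 ≠ 0; then v_{j-1} := N · v_j for j = 3, …, 2.

Pick v_3 = (1, 0, 0)ᵀ.
Then v_2 = N · v_3 = (-3, -3, -1)ᵀ.
Then v_1 = N · v_2 = (-2, -2, -1)ᵀ.

Sanity check: (A − (0)·I) v_1 = (0, 0, 0)ᵀ = 0. ✓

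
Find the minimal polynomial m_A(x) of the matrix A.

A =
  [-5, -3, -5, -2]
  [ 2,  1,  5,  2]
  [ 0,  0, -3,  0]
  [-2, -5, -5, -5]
x^3 + 9*x^2 + 27*x + 27

The characteristic polynomial is χ_A(x) = (x + 3)^4, so the eigenvalues are known. The minimal polynomial is
  m_A(x) = Π_λ (x − λ)^{k_λ}
where k_λ is the size of the *largest* Jordan block for λ (equivalently, the smallest k with (A − λI)^k v = 0 for every generalised eigenvector v of λ).

  λ = -3: largest Jordan block has size 3, contributing (x + 3)^3

So m_A(x) = (x + 3)^3 = x^3 + 9*x^2 + 27*x + 27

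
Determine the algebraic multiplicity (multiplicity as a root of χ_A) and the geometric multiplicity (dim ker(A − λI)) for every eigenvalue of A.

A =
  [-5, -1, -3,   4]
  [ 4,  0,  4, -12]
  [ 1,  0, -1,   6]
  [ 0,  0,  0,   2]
λ = -2: alg = 3, geom = 1; λ = 2: alg = 1, geom = 1

Step 1 — factor the characteristic polynomial to read off the algebraic multiplicities:
  χ_A(x) = (x - 2)*(x + 2)^3

Step 2 — compute geometric multiplicities via the rank-nullity identity g(λ) = n − rank(A − λI):
  rank(A − (-2)·I) = 3, so dim ker(A − (-2)·I) = n − 3 = 1
  rank(A − (2)·I) = 3, so dim ker(A − (2)·I) = n − 3 = 1

Summary:
  λ = -2: algebraic multiplicity = 3, geometric multiplicity = 1
  λ = 2: algebraic multiplicity = 1, geometric multiplicity = 1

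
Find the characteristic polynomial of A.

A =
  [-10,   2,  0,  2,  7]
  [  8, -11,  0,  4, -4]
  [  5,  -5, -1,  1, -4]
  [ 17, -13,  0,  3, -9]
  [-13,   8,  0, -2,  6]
x^5 + 13*x^4 + 58*x^3 + 106*x^2 + 85*x + 25

Expanding det(x·I − A) (e.g. by cofactor expansion or by noting that A is similar to its Jordan form J, which has the same characteristic polynomial as A) gives
  χ_A(x) = x^5 + 13*x^4 + 58*x^3 + 106*x^2 + 85*x + 25
which factors as (x + 1)^3*(x + 5)^2. The eigenvalues (with algebraic multiplicities) are λ = -5 with multiplicity 2, λ = -1 with multiplicity 3.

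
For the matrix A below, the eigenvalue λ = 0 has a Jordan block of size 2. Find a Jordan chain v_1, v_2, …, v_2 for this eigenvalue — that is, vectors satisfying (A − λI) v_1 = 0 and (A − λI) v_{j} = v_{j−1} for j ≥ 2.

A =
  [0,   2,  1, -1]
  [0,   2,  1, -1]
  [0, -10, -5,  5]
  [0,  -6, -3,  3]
A Jordan chain for λ = 0 of length 2:
v_1 = (2, 2, -10, -6)ᵀ
v_2 = (0, 1, 0, 0)ᵀ

Let N = A − (0)·I. We want v_2 with N^2 v_2 = 0 but N^1 v_2 ≠ 0; then v_{j-1} := N · v_j for j = 2, …, 2.

Pick v_2 = (0, 1, 0, 0)ᵀ.
Then v_1 = N · v_2 = (2, 2, -10, -6)ᵀ.

Sanity check: (A − (0)·I) v_1 = (0, 0, 0, 0)ᵀ = 0. ✓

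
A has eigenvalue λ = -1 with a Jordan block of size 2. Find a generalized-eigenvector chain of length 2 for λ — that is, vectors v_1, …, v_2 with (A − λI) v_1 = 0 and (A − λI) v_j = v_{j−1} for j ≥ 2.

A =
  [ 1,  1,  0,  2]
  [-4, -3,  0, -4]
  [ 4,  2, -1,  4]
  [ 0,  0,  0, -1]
A Jordan chain for λ = -1 of length 2:
v_1 = (2, -4, 4, 0)ᵀ
v_2 = (1, 0, 0, 0)ᵀ

Let N = A − (-1)·I. We want v_2 with N^2 v_2 = 0 but N^1 v_2 ≠ 0; then v_{j-1} := N · v_j for j = 2, …, 2.

Pick v_2 = (1, 0, 0, 0)ᵀ.
Then v_1 = N · v_2 = (2, -4, 4, 0)ᵀ.

Sanity check: (A − (-1)·I) v_1 = (0, 0, 0, 0)ᵀ = 0. ✓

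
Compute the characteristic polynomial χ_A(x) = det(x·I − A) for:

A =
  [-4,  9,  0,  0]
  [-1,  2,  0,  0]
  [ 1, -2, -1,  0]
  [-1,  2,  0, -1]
x^4 + 4*x^3 + 6*x^2 + 4*x + 1

Expanding det(x·I − A) (e.g. by cofactor expansion or by noting that A is similar to its Jordan form J, which has the same characteristic polynomial as A) gives
  χ_A(x) = x^4 + 4*x^3 + 6*x^2 + 4*x + 1
which factors as (x + 1)^4. The eigenvalues (with algebraic multiplicities) are λ = -1 with multiplicity 4.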